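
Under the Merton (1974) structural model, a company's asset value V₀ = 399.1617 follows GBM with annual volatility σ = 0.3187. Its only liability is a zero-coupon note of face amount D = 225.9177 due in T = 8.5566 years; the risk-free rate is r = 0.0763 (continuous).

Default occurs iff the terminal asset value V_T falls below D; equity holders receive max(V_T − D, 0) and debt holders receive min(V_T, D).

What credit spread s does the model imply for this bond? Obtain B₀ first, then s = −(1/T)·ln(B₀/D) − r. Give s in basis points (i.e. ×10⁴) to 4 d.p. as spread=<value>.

spread=85.9177

d₁ = [ln(V₀/D) + (r + σ²/2)T] / (σ√T)
   = [ln(399.1617/225.9177) + (0.0763 + 0.5·0.3187²)·8.5566] / (0.3187·√8.5566)
   = [0.569196 + 1.087414] / 0.932251 = 1.777001
d₂ = d₁ − σ√T = 1.777001 − 0.932251 = 0.844750
N(d₁) = 0.962216,  N(d₂) = 0.800875,  e^(−rT) = 0.520550
E₀ = V₀·N(d₁) − D·e^(−rT)·N(d₂)
   = 399.1617·0.962216 − 225.9177·0.520550·0.800875 = 289.895633
B₀ = V₀ − E₀ = 399.1617 − 289.895633 = 109.266067
spread = −(1/T)·ln(B₀/D) − r = −(1/8.5566)·ln(109.266067/225.9177) − 0.0763 = 0.00859177
in basis points: 0.00859177 × 10⁴ = 85.9177 bp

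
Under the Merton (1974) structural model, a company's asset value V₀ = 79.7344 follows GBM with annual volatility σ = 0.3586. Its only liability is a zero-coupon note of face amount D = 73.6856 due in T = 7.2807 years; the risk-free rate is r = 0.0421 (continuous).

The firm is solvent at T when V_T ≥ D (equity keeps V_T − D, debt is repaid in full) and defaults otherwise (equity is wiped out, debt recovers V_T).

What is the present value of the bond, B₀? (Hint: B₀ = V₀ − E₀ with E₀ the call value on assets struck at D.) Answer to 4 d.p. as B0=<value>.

B0=40.3276

d₁ = [ln(V₀/D) + (r + σ²/2)T] / (σ√T)
   = [ln(79.7344/73.6856) + (0.0421 + 0.5·0.3586²)·7.2807] / (0.3586·√7.2807)
   = [0.078894 + 0.774644] / 0.967602 = 0.882117
d₂ = d₁ − σ√T = 0.882117 − 0.967602 = -0.085485
N(d₁) = 0.811143,  N(d₂) = 0.465938,  e^(−rT) = 0.736006
E₀ = V₀·N(d₁) − D·e^(−rT)·N(d₂)
   = 79.7344·0.811143 − 73.6856·0.736006·0.465938 = 39.406804
B₀ = V₀ − E₀ = 79.7344 − 39.406804 = 40.327596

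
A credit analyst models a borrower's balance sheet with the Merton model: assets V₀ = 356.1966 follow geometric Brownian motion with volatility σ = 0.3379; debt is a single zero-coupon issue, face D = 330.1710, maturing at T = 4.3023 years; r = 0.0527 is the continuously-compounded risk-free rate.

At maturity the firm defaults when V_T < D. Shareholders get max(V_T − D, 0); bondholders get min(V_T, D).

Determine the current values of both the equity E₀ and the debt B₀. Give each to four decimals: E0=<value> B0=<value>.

d₁ = [ln(V₀/D) + (r + σ²/2)T] / (σ√T)
   = [ln(356.1966/330.1710) + (0.0527 + 0.5·0.3379²)·4.3023] / (0.3379·√4.3023)
   = [0.075872 + 0.472342] / 0.700872 = 0.782189
d₂ = d₁ − σ√T = 0.782189 − 0.700872 = 0.081317
N(d₁) = 0.782948,  N(d₂) = 0.532405,  e^(−rT) = 0.797135
E₀ = V₀·N(d₁) − D·e^(−rT)·N(d₂)
   = 356.1966·0.782948 − 330.1710·0.797135·0.532405 = 138.759322
B₀ = V₀ − E₀ = 356.1966 − 138.759322 = 217.437278

E0=138.7593 B0=217.4373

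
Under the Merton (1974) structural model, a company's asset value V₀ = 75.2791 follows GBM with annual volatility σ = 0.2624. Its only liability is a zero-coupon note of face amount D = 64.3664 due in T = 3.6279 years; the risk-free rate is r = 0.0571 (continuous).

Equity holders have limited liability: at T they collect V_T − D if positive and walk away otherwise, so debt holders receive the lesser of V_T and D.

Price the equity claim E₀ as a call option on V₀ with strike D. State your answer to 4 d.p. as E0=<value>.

d₁ = [ln(V₀/D) + (r + σ²/2)T] / (σ√T)
   = [ln(75.2791/64.3664) + (0.0571 + 0.5·0.2624²)·3.6279] / (0.2624·√3.6279)
   = [0.156611 + 0.332050] / 0.499795 = 0.977724
d₂ = d₁ − σ√T = 0.977724 − 0.499795 = 0.477930
N(d₁) = 0.835895,  N(d₂) = 0.683650,  e^(−rT) = 0.812895
E₀ = V₀·N(d₁) − D·e^(−rT)·N(d₂)
   = 75.2791·0.835895 − 64.3664·0.812895·0.683650 = 27.154689

E0=27.1547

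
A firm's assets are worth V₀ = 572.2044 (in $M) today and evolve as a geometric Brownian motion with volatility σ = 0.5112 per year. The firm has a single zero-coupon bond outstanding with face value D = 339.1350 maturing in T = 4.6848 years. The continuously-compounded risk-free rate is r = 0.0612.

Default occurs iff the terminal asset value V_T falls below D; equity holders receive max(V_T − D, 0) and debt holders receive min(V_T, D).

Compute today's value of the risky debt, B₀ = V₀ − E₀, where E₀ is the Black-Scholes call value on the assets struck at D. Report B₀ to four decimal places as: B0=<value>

B0=202.2125

d₁ = [ln(V₀/D) + (r + σ²/2)T] / (σ√T)
   = [ln(572.2044/339.1350) + (0.0612 + 0.5·0.5112²)·4.6848] / (0.5112·√4.6848)
   = [0.523098 + 0.898838] / 1.106462 = 1.285120
d₂ = d₁ − σ√T = 1.285120 − 1.106462 = 0.178659
N(d₁) = 0.900625,  N(d₂) = 0.570897,  e^(−rT) = 0.750730
E₀ = V₀·N(d₁) − D·e^(−rT)·N(d₂)
   = 572.2044·0.900625 − 339.1350·0.750730·0.570897 = 369.991863
B₀ = V₀ − E₀ = 572.2044 − 369.991863 = 202.212537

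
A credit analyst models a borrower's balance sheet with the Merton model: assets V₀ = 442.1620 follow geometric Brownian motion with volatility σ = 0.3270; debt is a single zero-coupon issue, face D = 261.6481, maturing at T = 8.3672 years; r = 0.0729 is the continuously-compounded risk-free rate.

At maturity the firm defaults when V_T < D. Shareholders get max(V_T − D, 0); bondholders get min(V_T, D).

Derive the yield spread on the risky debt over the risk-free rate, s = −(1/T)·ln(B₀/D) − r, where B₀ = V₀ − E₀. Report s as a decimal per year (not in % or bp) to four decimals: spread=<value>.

spread=0.0109

d₁ = [ln(V₀/D) + (r + σ²/2)T] / (σ√T)
   = [ln(442.1620/261.6481) + (0.0729 + 0.5·0.3270²)·8.3672] / (0.3270·√8.3672)
   = [0.524676 + 1.057317] / 0.945884 = 1.672502
d₂ = d₁ − σ√T = 1.672502 − 0.945884 = 0.726618
N(d₁) = 0.952787,  N(d₂) = 0.766270,  e^(−rT) = 0.543368
E₀ = V₀·N(d₁) − D·e^(−rT)·N(d₂)
   = 442.1620·0.952787 − 261.6481·0.543368·0.766270 = 312.344854
B₀ = V₀ − E₀ = 442.1620 − 312.344854 = 129.817146
spread = −(1/T)·ln(B₀/D) − r = −(1/8.3672)·ln(129.817146/261.6481) − 0.0729 = 0.01086441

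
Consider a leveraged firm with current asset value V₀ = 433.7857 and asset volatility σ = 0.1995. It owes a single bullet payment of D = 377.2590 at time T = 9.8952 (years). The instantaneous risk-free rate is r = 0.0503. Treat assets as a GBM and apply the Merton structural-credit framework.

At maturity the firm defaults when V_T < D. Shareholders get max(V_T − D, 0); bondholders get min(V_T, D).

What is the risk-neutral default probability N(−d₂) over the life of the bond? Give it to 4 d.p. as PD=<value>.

d₁ = [ln(V₀/D) + (r + σ²/2)T] / (σ√T)
   = [ln(433.7857/377.2590) + (0.0503 + 0.5·0.1995²)·9.8952] / (0.1995·√9.8952)
   = [0.139619 + 0.694644] / 0.627560 = 1.329376
d₂ = d₁ − σ√T = 1.329376 − 0.627560 = 0.701816
risk-neutral PD = N(−d₂) = N(-0.701816) = 0.241397

PD=0.2414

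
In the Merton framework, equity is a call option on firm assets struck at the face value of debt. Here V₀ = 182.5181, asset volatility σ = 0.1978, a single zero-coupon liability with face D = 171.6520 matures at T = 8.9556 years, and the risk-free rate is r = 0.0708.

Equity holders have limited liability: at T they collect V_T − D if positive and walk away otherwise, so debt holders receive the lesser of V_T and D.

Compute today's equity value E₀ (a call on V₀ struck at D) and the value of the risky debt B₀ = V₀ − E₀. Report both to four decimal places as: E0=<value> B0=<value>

d₁ = [ln(V₀/D) + (r + σ²/2)T] / (σ√T)
   = [ln(182.5181/171.6520) + (0.0708 + 0.5·0.1978²)·8.9556] / (0.1978·√8.9556)
   = [0.061380 + 0.809250] / 0.591934 = 1.470821
d₂ = d₁ − σ√T = 1.470821 − 0.591934 = 0.878887
N(d₁) = 0.929330,  N(d₂) = 0.810269,  e^(−rT) = 0.530436
E₀ = V₀·N(d₁) − D·e^(−rT)·N(d₂)
   = 182.5181·0.929330 − 171.6520·0.530436·0.810269 = 95.844346
B₀ = V₀ − E₀ = 182.5181 − 95.844346 = 86.673754

E0=95.8443 B0=86.6738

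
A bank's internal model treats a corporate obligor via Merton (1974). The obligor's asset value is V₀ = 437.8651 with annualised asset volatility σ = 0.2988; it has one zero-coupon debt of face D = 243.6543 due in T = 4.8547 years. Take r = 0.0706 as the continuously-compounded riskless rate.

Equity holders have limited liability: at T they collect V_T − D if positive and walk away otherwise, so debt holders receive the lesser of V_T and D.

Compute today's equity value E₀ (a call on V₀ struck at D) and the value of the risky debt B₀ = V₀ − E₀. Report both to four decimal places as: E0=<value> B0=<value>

d₁ = [ln(V₀/D) + (r + σ²/2)T] / (σ√T)
   = [ln(437.8651/243.6543) + (0.0706 + 0.5·0.2988²)·4.8547] / (0.2988·√4.8547)
   = [0.586160 + 0.559459] / 0.658358 = 1.740118
d₂ = d₁ − σ√T = 1.740118 − 0.658358 = 1.081760
N(d₁) = 0.959081,  N(d₂) = 0.860320,  e^(−rT) = 0.709821
E₀ = V₀·N(d₁) − D·e^(−rT)·N(d₂)
   = 437.8651·0.959081 − 243.6543·0.709821·0.860320 = 271.154697
B₀ = V₀ − E₀ = 437.8651 − 271.154697 = 166.710403

E0=271.1547 B0=166.7104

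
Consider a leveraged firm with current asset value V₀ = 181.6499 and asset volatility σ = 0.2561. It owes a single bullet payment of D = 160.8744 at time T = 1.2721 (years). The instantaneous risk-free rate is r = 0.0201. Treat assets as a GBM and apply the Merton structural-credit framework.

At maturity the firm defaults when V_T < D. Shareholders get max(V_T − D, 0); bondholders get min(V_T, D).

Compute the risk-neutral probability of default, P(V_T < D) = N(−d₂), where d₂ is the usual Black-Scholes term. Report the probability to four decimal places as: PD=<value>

d₁ = [ln(V₀/D) + (r + σ²/2)T] / (σ√T)
   = [ln(181.6499/160.8744) + (0.0201 + 0.5·0.2561²)·1.2721] / (0.2561·√1.2721)
   = [0.121457 + 0.067286] / 0.288849 = 0.653433
d₂ = d₁ − σ√T = 0.653433 − 0.288849 = 0.364585
risk-neutral PD = N(−d₂) = N(-0.364585) = 0.357711

PD=0.3577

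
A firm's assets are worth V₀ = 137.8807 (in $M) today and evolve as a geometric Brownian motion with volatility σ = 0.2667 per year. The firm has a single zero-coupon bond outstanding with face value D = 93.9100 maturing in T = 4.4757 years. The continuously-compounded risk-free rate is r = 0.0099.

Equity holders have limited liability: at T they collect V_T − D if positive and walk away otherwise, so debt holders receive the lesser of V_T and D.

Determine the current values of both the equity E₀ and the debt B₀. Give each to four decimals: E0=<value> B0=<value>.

E0=55.9631 B0=81.9176

d₁ = [ln(V₀/D) + (r + σ²/2)T] / (σ√T)
   = [ln(137.8807/93.9100) + (0.0099 + 0.5·0.2667²)·4.4757] / (0.2667·√4.4757)
   = [0.384052 + 0.203485] / 0.564227 = 1.041314
d₂ = d₁ − σ√T = 1.041314 − 0.564227 = 0.477088
N(d₁) = 0.851135,  N(d₂) = 0.683350,  e^(−rT) = 0.956658
E₀ = V₀·N(d₁) − D·e^(−rT)·N(d₂)
   = 137.8807·0.851135 − 93.9100·0.956658·0.683350 = 55.963105
B₀ = V₀ − E₀ = 137.8807 − 55.963105 = 81.917595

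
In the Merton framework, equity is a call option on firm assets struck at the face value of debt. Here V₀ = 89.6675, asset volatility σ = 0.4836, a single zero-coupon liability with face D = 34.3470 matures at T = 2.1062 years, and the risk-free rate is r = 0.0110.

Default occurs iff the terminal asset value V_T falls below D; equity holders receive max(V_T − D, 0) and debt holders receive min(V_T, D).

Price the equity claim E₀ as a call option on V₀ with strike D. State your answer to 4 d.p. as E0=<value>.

d₁ = [ln(V₀/D) + (r + σ²/2)T] / (σ√T)
   = [ln(89.6675/34.3470) + (0.0110 + 0.5·0.4836²)·2.1062] / (0.4836·√2.1062)
   = [0.959594 + 0.269456] / 0.701837 = 1.751190
d₂ = d₁ − σ√T = 1.751190 − 0.701837 = 1.049353
N(d₁) = 0.960043,  N(d₂) = 0.852992,  e^(−rT) = 0.977098
E₀ = V₀·N(d₁) − D·e^(−rT)·N(d₂)
   = 89.6675·0.960043 − 34.3470·0.977098·0.852992 = 57.457941

E0=57.4579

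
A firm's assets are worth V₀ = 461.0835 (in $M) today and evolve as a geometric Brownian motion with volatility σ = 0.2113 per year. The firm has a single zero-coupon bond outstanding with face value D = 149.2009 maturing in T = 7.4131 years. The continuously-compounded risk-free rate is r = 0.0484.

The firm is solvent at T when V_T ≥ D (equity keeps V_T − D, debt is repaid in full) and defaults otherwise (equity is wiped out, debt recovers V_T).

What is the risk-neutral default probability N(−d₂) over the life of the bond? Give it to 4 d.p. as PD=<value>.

d₁ = [ln(V₀/D) + (r + σ²/2)T] / (σ√T)
   = [ln(461.0835/149.2009) + (0.0484 + 0.5·0.2113²)·7.4131] / (0.2113·√7.4131)
   = [1.128285 + 0.524283] / 0.575307 = 2.872500
d₂ = d₁ − σ√T = 2.872500 − 0.575307 = 2.297193
risk-neutral PD = N(−d₂) = N(-2.297193) = 0.010804

PD=0.0108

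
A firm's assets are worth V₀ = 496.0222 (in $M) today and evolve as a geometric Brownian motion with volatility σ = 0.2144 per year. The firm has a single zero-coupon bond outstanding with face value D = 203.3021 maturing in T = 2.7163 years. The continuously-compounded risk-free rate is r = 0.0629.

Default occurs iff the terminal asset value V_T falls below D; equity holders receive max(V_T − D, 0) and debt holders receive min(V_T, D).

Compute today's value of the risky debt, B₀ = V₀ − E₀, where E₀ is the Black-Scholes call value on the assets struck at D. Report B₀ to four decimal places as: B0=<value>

B0=171.3344

d₁ = [ln(V₀/D) + (r + σ²/2)T] / (σ√T)
   = [ln(496.0222/203.3021) + (0.0629 + 0.5·0.2144²)·2.7163] / (0.2144·√2.7163)
   = [0.891928 + 0.233286] / 0.353357 = 3.184354
d₂ = d₁ − σ√T = 3.184354 − 0.353357 = 2.830997
N(d₁) = 0.999275,  N(d₂) = 0.997680,  e^(−rT) = 0.842944
E₀ = V₀·N(d₁) − D·e^(−rT)·N(d₂)
   = 496.0222·0.999275 − 203.3021·0.842944·0.997680 = 324.687806
B₀ = V₀ − E₀ = 496.0222 − 324.687806 = 171.334394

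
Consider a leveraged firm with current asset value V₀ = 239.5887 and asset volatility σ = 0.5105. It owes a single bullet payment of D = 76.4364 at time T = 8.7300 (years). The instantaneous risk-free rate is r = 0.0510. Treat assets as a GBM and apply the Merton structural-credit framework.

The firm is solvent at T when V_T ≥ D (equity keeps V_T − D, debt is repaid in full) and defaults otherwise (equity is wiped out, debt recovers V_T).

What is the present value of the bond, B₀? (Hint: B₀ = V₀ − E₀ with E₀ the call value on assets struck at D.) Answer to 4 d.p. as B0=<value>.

d₁ = [ln(V₀/D) + (r + σ²/2)T] / (σ√T)
   = [ln(239.5887/76.4364) + (0.0510 + 0.5·0.5105²)·8.7300] / (0.5105·√8.7300)
   = [1.142465 + 1.582794] / 1.508353 = 1.806778
d₂ = d₁ − σ√T = 1.806778 − 1.508353 = 0.298426
N(d₁) = 0.964602,  N(d₂) = 0.617311,  e^(−rT) = 0.640677
E₀ = V₀·N(d₁) − D·e^(−rT)·N(d₂)
   = 239.5887·0.964602 − 76.4364·0.640677·0.617311 = 200.877284
B₀ = V₀ − E₀ = 239.5887 − 200.877284 = 38.711416

B0=38.7114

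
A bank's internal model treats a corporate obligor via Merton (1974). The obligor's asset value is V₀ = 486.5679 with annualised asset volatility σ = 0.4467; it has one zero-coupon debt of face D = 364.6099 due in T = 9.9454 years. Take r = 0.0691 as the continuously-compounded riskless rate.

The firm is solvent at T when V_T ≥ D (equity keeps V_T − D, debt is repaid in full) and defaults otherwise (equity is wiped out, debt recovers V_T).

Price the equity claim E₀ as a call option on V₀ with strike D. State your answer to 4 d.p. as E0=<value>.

d₁ = [ln(V₀/D) + (r + σ²/2)T] / (σ√T)
   = [ln(486.5679/364.6099) + (0.0691 + 0.5·0.4467²)·9.9454] / (0.4467·√9.9454)
   = [0.288548 + 1.679484] / 1.408728 = 1.397028
d₂ = d₁ − σ√T = 1.397028 − 1.408728 = -0.011699
N(d₁) = 0.918797,  N(d₂) = 0.495333,  e^(−rT) = 0.502969
E₀ = V₀·N(d₁) − D·e^(−rT)·N(d₂)
   = 486.5679·0.918797 − 364.6099·0.502969·0.495333 = 356.219580

E0=356.2196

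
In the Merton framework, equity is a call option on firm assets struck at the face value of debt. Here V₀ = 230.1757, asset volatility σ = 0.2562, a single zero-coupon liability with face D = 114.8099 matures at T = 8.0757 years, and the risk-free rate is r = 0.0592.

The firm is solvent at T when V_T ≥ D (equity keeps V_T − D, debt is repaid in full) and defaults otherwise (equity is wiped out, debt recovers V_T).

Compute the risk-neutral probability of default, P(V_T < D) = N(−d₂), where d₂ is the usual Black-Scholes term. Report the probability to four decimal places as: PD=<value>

PD=0.1060

d₁ = [ln(V₀/D) + (r + σ²/2)T] / (σ√T)
   = [ln(230.1757/114.8099) + (0.0592 + 0.5·0.2562²)·8.0757] / (0.2562·√8.0757)
   = [0.695565 + 0.743120] / 0.728063 = 1.976043
d₂ = d₁ − σ√T = 1.976043 − 0.728063 = 1.247980
risk-neutral PD = N(−d₂) = N(-1.247980) = 0.106019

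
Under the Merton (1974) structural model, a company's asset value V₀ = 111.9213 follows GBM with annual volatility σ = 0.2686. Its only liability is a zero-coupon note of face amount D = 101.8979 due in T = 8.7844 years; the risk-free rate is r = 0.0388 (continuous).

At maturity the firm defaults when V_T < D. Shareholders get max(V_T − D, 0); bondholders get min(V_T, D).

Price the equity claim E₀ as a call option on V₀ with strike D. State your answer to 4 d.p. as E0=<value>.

d₁ = [ln(V₀/D) + (r + σ²/2)T] / (σ√T)
   = [ln(111.9213/101.8979) + (0.0388 + 0.5·0.2686²)·8.7844] / (0.2686·√8.7844)
   = [0.093825 + 0.657714] / 0.796090 = 0.944038
d₂ = d₁ − σ√T = 0.944038 − 0.796090 = 0.147948
N(d₁) = 0.827425,  N(d₂) = 0.558808,  e^(−rT) = 0.711176
E₀ = V₀·N(d₁) − D·e^(−rT)·N(d₂)
   = 111.9213·0.827425 − 101.8979·0.711176·0.558808 = 52.111101

E0=52.1111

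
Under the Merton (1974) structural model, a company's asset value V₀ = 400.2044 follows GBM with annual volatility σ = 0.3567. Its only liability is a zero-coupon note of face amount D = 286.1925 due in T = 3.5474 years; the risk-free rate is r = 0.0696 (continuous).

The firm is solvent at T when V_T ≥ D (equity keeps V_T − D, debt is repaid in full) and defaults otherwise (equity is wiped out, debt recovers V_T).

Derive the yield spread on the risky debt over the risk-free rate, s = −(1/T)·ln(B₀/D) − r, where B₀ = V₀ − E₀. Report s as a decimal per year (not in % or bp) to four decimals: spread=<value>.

d₁ = [ln(V₀/D) + (r + σ²/2)T] / (σ√T)
   = [ln(400.2044/286.1925) + (0.0696 + 0.5·0.3567²)·3.5474] / (0.3567·√3.5474)
   = [0.335311 + 0.472576] / 0.671828 = 1.202519
d₂ = d₁ − σ√T = 1.202519 − 0.671828 = 0.530691
N(d₁) = 0.885419,  N(d₂) = 0.702184,  e^(−rT) = 0.781220
E₀ = V₀·N(d₁) − D·e^(−rT)·N(d₂)
   = 400.2044·0.885419 − 286.1925·0.781220·0.702184 = 197.354869
B₀ = V₀ − E₀ = 400.2044 − 197.354869 = 202.849531
spread = −(1/T)·ln(B₀/D) − r = −(1/3.5474)·ln(202.849531/286.1925) − 0.0696 = 0.02742886

spread=0.0274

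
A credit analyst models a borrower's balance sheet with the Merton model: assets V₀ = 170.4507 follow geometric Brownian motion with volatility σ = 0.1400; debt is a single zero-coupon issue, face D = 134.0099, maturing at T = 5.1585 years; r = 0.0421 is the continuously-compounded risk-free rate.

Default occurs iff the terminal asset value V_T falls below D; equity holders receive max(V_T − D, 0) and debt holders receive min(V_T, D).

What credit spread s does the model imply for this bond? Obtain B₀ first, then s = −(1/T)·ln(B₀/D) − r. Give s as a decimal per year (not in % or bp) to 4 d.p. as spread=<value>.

d₁ = [ln(V₀/D) + (r + σ²/2)T] / (σ√T)
   = [ln(170.4507/134.0099) + (0.0421 + 0.5·0.1400²)·5.1585] / (0.1400·√5.1585)
   = [0.240532 + 0.267726] / 0.317973 = 1.598435
d₂ = d₁ − σ√T = 1.598435 − 0.317973 = 1.280462
N(d₁) = 0.945027,  N(d₂) = 0.899809,  e^(−rT) = 0.804791
E₀ = V₀·N(d₁) − D·e^(−rT)·N(d₂)
   = 170.4507·0.945027 − 134.0099·0.804791·0.899809 = 64.036180
B₀ = V₀ − E₀ = 170.4507 − 64.036180 = 106.414520
spread = −(1/T)·ln(B₀/D) − r = −(1/5.1585)·ln(106.414520/134.0099) − 0.0421 = 0.00259742

spread=0.0026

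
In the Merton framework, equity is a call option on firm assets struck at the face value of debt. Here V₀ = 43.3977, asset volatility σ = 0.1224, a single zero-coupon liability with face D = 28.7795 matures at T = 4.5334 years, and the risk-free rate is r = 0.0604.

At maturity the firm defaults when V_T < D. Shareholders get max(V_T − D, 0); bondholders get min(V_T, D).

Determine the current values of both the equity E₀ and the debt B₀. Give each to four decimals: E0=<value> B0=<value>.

d₁ = [ln(V₀/D) + (r + σ²/2)T] / (σ√T)
   = [ln(43.3977/28.7795) + (0.0604 + 0.5·0.1224²)·4.5334] / (0.1224·√4.5334)
   = [0.410743 + 0.307777] / 0.260611 = 2.757054
d₂ = d₁ − σ√T = 2.757054 − 0.260611 = 2.496442
N(d₁) = 0.997084,  N(d₂) = 0.993728,  e^(−rT) = 0.760471
E₀ = V₀·N(d₁) − D·e^(−rT)·N(d₂)
   = 43.3977·0.997084 − 28.7795·0.760471·0.993728 = 21.522444
B₀ = V₀ − E₀ = 43.3977 − 21.522444 = 21.875256

E0=21.5224 B0=21.8753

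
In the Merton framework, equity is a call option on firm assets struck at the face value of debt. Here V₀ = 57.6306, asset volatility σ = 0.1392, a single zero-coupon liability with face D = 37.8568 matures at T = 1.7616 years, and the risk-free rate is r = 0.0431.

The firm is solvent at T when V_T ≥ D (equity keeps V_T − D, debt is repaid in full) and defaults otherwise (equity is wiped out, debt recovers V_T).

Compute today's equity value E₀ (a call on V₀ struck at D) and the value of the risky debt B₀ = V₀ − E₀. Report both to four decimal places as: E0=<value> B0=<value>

E0=22.5509 B0=35.0797

d₁ = [ln(V₀/D) + (r + σ²/2)T] / (σ√T)
   = [ln(57.6306/37.8568) + (0.0431 + 0.5·0.1392²)·1.7616] / (0.1392·√1.7616)
   = [0.420243 + 0.092992] / 0.184754 = 2.777943
d₂ = d₁ − σ√T = 2.777943 − 0.184754 = 2.593190
N(d₁) = 0.997265,  N(d₂) = 0.995245,  e^(−rT) = 0.926886
E₀ = V₀·N(d₁) − D·e^(−rT)·N(d₂)
   = 57.6306·0.997265 − 37.8568·0.926886·0.995245 = 22.550870
B₀ = V₀ − E₀ = 57.6306 − 22.550870 = 35.079730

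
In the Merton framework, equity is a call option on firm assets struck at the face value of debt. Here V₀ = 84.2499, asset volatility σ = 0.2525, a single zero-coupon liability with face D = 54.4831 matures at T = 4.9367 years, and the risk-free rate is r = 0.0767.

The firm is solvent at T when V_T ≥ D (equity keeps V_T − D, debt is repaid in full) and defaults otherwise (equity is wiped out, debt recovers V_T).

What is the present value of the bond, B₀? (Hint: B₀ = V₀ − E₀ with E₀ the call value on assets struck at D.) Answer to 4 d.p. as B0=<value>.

d₁ = [ln(V₀/D) + (r + σ²/2)T] / (σ√T)
   = [ln(84.2499/54.4831) + (0.0767 + 0.5·0.2525²)·4.9367] / (0.2525·√4.9367)
   = [0.435897 + 0.536018] / 0.561022 = 1.732400
d₂ = d₁ − σ√T = 1.732400 − 0.561022 = 1.171379
N(d₁) = 0.958399,  N(d₂) = 0.879277,  e^(−rT) = 0.684789
E₀ = V₀·N(d₁) − D·e^(−rT)·N(d₂)
   = 84.2499·0.958399 − 54.4831·0.684789·0.879277 = 47.939710
B₀ = V₀ − E₀ = 84.2499 − 47.939710 = 36.310190

B0=36.3102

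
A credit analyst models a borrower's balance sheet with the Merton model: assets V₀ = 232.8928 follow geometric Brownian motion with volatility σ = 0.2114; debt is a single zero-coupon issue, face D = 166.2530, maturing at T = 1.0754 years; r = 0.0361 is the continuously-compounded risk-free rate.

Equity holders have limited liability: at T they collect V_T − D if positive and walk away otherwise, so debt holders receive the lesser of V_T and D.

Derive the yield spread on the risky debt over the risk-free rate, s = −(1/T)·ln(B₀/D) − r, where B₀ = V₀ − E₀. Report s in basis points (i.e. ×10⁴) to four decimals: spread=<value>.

d₁ = [ln(V₀/D) + (r + σ²/2)T] / (σ√T)
   = [ln(232.8928/166.2530) + (0.0361 + 0.5·0.2114²)·1.0754] / (0.2114·√1.0754)
   = [0.337068 + 0.062852] / 0.219225 = 1.824241
d₂ = d₁ − σ√T = 1.824241 − 0.219225 = 1.605017
N(d₁) = 0.965942,  N(d₂) = 0.945755,  e^(−rT) = 0.961922
E₀ = V₀·N(d₁) − D·e^(−rT)·N(d₂)
   = 232.8928·0.965942 − 166.2530·0.961922·0.945755 = 73.713578
B₀ = V₀ − E₀ = 232.8928 − 73.713578 = 159.179222
spread = −(1/T)·ln(B₀/D) − r = −(1/1.0754)·ln(159.179222/166.2530) − 0.0361 = 0.00433144
in basis points: 0.00433144 × 10⁴ = 43.3144 bp

spread=43.3144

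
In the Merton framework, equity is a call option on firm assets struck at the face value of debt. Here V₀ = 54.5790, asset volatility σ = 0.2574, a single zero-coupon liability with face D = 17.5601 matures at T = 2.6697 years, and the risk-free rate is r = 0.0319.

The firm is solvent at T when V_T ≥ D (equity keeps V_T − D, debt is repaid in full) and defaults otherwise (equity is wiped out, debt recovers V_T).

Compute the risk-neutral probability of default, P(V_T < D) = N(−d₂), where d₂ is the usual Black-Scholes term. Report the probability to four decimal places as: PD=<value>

d₁ = [ln(V₀/D) + (r + σ²/2)T] / (σ√T)
   = [ln(54.5790/17.5601) + (0.0319 + 0.5·0.2574²)·2.6697] / (0.2574·√2.6697)
   = [1.134020 + 0.173604] / 0.420571 = 3.109159
d₂ = d₁ − σ√T = 3.109159 − 0.420571 = 2.688588
risk-neutral PD = N(−d₂) = N(-2.688588) = 0.003588

PD=0.0036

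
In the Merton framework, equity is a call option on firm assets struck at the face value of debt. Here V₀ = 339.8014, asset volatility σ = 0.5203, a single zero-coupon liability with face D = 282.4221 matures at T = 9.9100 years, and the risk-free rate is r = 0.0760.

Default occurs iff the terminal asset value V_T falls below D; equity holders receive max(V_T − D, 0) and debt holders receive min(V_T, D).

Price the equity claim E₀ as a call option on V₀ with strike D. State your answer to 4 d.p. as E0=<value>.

E0=258.3742

d₁ = [ln(V₀/D) + (r + σ²/2)T] / (σ√T)
   = [ln(339.8014/282.4221) + (0.0760 + 0.5·0.5203²)·9.9100] / (0.5203·√9.9100)
   = [0.184959 + 2.094538] / 1.637912 = 1.391709
d₂ = d₁ − σ√T = 1.391709 − 1.637912 = -0.246204
N(d₁) = 0.917995,  N(d₂) = 0.402762,  e^(−rT) = 0.470876
E₀ = V₀·N(d₁) − D·e^(−rT)·N(d₂)
   = 339.8014·0.917995 − 282.4221·0.470876·0.402762 = 258.374191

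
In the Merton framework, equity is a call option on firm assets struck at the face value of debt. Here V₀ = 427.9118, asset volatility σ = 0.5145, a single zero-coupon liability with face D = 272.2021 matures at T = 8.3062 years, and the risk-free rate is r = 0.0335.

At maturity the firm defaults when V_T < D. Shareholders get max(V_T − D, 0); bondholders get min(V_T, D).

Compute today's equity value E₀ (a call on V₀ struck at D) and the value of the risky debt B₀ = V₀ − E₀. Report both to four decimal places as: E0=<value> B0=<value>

E0=298.6449 B0=129.2669

d₁ = [ln(V₀/D) + (r + σ²/2)T] / (σ√T)
   = [ln(427.9118/272.2021) + (0.0335 + 0.5·0.5145²)·8.3062] / (0.5145·√8.3062)
   = [0.452372 + 1.377626] / 1.482814 = 1.234139
d₂ = d₁ − σ√T = 1.234139 − 1.482814 = -0.248675
N(d₁) = 0.891424,  N(d₂) = 0.401806,  e^(−rT) = 0.757102
E₀ = V₀·N(d₁) − D·e^(−rT)·N(d₂)
   = 427.9118·0.891424 − 272.2021·0.757102·0.401806 = 298.644933
B₀ = V₀ − E₀ = 427.9118 − 298.644933 = 129.266867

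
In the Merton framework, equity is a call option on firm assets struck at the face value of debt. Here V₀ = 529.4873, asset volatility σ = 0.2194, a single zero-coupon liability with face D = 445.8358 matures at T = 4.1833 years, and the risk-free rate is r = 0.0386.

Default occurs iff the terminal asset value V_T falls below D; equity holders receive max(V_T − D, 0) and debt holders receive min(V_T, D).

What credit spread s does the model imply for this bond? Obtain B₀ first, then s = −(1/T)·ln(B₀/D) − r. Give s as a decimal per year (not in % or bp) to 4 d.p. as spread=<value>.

spread=0.0172

d₁ = [ln(V₀/D) + (r + σ²/2)T] / (σ√T)
   = [ln(529.4873/445.8358) + (0.0386 + 0.5·0.2194²)·4.1833] / (0.2194·√4.1833)
   = [0.171958 + 0.262160] / 0.448741 = 0.967413
d₂ = d₁ − σ√T = 0.967413 − 0.448741 = 0.518672
N(d₁) = 0.833331,  N(d₂) = 0.698005,  e^(−rT) = 0.850887
E₀ = V₀·N(d₁) − D·e^(−rT)·N(d₂)
   = 529.4873·0.833331 − 445.8358·0.850887·0.698005 = 176.445784
B₀ = V₀ − E₀ = 529.4873 − 176.445784 = 353.041516
spread = −(1/T)·ln(B₀/D) − r = −(1/4.1833)·ln(353.041516/445.8358) − 0.0386 = 0.01718492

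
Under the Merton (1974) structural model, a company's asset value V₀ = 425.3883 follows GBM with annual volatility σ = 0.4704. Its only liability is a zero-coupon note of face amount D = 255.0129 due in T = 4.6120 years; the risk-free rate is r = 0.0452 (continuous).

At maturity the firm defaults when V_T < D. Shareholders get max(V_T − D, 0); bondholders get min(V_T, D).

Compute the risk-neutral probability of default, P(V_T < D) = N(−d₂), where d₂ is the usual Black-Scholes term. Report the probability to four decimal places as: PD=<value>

PD=0.4177

d₁ = [ln(V₀/D) + (r + σ²/2)T] / (σ√T)
   = [ln(425.3883/255.0129) + (0.0452 + 0.5·0.4704²)·4.6120] / (0.4704·√4.6120)
   = [0.511688 + 0.718725] / 1.010211 = 1.217977
d₂ = d₁ − σ√T = 1.217977 − 1.010211 = 0.207766
risk-neutral PD = N(−d₂) = N(-0.207766) = 0.417706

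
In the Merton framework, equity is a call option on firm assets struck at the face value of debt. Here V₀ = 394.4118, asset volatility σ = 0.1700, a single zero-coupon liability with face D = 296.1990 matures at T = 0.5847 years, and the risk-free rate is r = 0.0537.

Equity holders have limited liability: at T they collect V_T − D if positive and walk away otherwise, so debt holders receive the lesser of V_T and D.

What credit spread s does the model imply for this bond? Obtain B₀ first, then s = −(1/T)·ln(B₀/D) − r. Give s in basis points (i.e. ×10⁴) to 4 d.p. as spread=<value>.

spread=6.1854

d₁ = [ln(V₀/D) + (r + σ²/2)T] / (σ√T)
   = [ln(394.4118/296.1990) + (0.0537 + 0.5·0.1700²)·0.5847] / (0.1700·√0.5847)
   = [0.286364 + 0.039847] / 0.129992 = 2.509479
d₂ = d₁ − σ√T = 2.509479 − 0.129992 = 2.379487
N(d₁) = 0.993955,  N(d₂) = 0.991332,  e^(−rT) = 0.969089
E₀ = V₀·N(d₁) − D·e^(−rT)·N(d₂)
   = 394.4118·0.993955 − 296.1990·0.969089·0.991332 = 107.472275
B₀ = V₀ − E₀ = 394.4118 − 107.472275 = 286.939525
spread = −(1/T)·ln(B₀/D) − r = −(1/0.5847)·ln(286.939525/296.1990) − 0.0537 = 0.00061854
in basis points: 0.00061854 × 10⁴ = 6.1854 bp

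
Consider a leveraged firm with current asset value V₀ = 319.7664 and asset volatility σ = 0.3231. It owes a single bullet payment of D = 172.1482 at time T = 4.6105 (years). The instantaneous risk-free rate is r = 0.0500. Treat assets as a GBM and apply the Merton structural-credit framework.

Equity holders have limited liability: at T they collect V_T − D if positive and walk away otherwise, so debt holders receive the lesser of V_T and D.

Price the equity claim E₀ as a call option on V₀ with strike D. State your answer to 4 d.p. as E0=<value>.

d₁ = [ln(V₀/D) + (r + σ²/2)T] / (σ√T)
   = [ln(319.7664/172.1482) + (0.0500 + 0.5·0.3231²)·4.6105] / (0.3231·√4.6105)
   = [0.619235 + 0.471178] / 0.693763 = 1.571738
d₂ = d₁ − σ√T = 1.571738 − 0.693763 = 0.877975
N(d₁) = 0.941994,  N(d₂) = 0.810021,  e^(−rT) = 0.794117
E₀ = V₀·N(d₁) − D·e^(−rT)·N(d₂)
   = 319.7664·0.941994 − 172.1482·0.794117·0.810021 = 190.483559

E0=190.4836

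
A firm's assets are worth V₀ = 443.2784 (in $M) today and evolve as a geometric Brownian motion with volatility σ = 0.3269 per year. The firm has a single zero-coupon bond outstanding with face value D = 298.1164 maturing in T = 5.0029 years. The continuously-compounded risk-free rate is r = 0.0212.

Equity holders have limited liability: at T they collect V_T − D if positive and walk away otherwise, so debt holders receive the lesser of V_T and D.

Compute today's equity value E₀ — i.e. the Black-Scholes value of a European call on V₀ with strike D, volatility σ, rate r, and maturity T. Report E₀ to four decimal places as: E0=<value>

E0=210.5883

d₁ = [ln(V₀/D) + (r + σ²/2)T] / (σ√T)
   = [ln(443.2784/298.1164) + (0.0212 + 0.5·0.3269²)·5.0029] / (0.3269·√5.0029)
   = [0.396714 + 0.373375] / 0.731183 = 1.053211
d₂ = d₁ − σ√T = 1.053211 − 0.731183 = 0.322028
N(d₁) = 0.853878,  N(d₂) = 0.626284,  e^(−rT) = 0.899369
E₀ = V₀·N(d₁) − D·e^(−rT)·N(d₂)
   = 443.2784·0.853878 − 298.1164·0.899369·0.626284 = 210.588262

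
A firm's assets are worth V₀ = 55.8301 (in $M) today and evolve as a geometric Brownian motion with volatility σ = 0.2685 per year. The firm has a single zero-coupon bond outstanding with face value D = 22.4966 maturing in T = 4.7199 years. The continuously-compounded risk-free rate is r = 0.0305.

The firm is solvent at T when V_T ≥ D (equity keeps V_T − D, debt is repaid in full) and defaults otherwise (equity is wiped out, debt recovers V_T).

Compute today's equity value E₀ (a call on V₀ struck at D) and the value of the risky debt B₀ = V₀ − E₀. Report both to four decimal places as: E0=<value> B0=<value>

d₁ = [ln(V₀/D) + (r + σ²/2)T] / (σ√T)
   = [ln(55.8301/22.4966) + (0.0305 + 0.5·0.2685²)·4.7199] / (0.2685·√4.7199)
   = [0.908949 + 0.314091] / 0.583325 = 2.096670
d₂ = d₁ − σ√T = 2.096670 − 0.583325 = 1.513344
N(d₁) = 0.981989,  N(d₂) = 0.934904,  e^(−rT) = 0.865925
E₀ = V₀·N(d₁) − D·e^(−rT)·N(d₂)
   = 55.8301·0.981989 − 22.4966·0.865925·0.934904 = 36.612248
B₀ = V₀ − E₀ = 55.8301 − 36.612248 = 19.217852

E0=36.6122 B0=19.2179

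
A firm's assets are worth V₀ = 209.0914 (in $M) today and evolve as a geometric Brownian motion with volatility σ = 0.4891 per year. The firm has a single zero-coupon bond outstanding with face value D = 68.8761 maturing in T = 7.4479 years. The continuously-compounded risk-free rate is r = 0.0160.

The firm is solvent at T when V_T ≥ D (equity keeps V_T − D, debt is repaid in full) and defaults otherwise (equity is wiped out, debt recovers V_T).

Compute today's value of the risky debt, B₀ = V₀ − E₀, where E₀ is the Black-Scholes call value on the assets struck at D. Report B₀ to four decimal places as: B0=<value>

d₁ = [ln(V₀/D) + (r + σ²/2)T] / (σ√T)
   = [ln(209.0914/68.8761) + (0.0160 + 0.5·0.4891²)·7.4479] / (0.4891·√7.4479)
   = [1.110462 + 1.010005] / 1.334795 = 1.588609
d₂ = d₁ − σ√T = 1.588609 − 1.334795 = 0.253814
N(d₁) = 0.943926,  N(d₂) = 0.600180,  e^(−rT) = 0.887660
E₀ = V₀·N(d₁) − D·e^(−rT)·N(d₂)
   = 209.0914·0.943926 − 68.8761·0.887660·0.600180 = 160.672571
B₀ = V₀ − E₀ = 209.0914 − 160.672571 = 48.418829

B0=48.4188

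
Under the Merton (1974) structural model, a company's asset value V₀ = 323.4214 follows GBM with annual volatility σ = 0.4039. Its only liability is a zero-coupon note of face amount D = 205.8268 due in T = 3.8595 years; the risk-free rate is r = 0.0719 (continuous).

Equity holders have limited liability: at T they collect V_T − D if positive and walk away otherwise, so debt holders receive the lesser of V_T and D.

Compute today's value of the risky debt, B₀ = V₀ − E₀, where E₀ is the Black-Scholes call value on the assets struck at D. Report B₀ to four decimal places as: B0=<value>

B0=139.4926

d₁ = [ln(V₀/D) + (r + σ²/2)T] / (σ√T)
   = [ln(323.4214/205.8268) + (0.0719 + 0.5·0.4039²)·3.8595] / (0.4039·√3.8595)
   = [0.451921 + 0.592308] / 0.793486 = 1.316002
d₂ = d₁ − σ√T = 1.316002 − 0.793486 = 0.522516
N(d₁) = 0.905913,  N(d₂) = 0.699344,  e^(−rT) = 0.757677
E₀ = V₀·N(d₁) − D·e^(−rT)·N(d₂)
   = 323.4214·0.905913 − 205.8268·0.757677·0.699344 = 183.928828
B₀ = V₀ − E₀ = 323.4214 − 183.928828 = 139.492572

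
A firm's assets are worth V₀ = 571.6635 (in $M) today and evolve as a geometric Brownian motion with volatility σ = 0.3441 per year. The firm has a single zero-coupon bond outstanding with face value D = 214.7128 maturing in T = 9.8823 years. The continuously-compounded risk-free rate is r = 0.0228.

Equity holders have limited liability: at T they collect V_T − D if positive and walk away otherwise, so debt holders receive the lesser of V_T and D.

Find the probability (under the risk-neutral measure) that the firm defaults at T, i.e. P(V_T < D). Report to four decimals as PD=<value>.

PD=0.2834

d₁ = [ln(V₀/D) + (r + σ²/2)T] / (σ√T)
   = [ln(571.6635/214.7128) + (0.0228 + 0.5·0.3441²)·9.8823] / (0.3441·√9.8823)
   = [0.979249 + 0.810372] / 1.081717 = 1.654427
d₂ = d₁ − σ√T = 1.654427 − 1.081717 = 0.572710
risk-neutral PD = N(−d₂) = N(-0.572710) = 0.283421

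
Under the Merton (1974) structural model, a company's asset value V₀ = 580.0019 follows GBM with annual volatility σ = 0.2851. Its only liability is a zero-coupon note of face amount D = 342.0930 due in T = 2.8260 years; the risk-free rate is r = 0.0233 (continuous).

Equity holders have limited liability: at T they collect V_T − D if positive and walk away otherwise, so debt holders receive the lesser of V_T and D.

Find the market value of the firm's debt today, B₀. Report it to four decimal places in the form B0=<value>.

B0=309.8066

d₁ = [ln(V₀/D) + (r + σ²/2)T] / (σ√T)
   = [ln(580.0019/342.0930) + (0.0233 + 0.5·0.2851²)·2.8260] / (0.2851·√2.8260)
   = [0.527949 + 0.180697] / 0.479273 = 1.478584
d₂ = d₁ − σ√T = 1.478584 − 0.479273 = 0.999311
N(d₁) = 0.930374,  N(d₂) = 0.841178,  e^(−rT) = 0.936275
E₀ = V₀·N(d₁) − D·e^(−rT)·N(d₂)
   = 580.0019·0.930374 − 342.0930·0.936275·0.841178 = 270.195267
B₀ = V₀ − E₀ = 580.0019 − 270.195267 = 309.806633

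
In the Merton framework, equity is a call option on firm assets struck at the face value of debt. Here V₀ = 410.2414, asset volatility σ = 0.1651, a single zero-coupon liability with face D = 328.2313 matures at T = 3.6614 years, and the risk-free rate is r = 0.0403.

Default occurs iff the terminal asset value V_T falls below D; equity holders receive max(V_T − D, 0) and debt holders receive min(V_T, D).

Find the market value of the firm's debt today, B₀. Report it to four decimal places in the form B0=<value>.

d₁ = [ln(V₀/D) + (r + σ²/2)T] / (σ√T)
   = [ln(410.2414/328.2313) + (0.0403 + 0.5·0.1651²)·3.6614] / (0.1651·√3.6614)
   = [0.223027 + 0.197456] / 0.315915 = 1.330999
d₂ = d₁ − σ√T = 1.330999 − 0.315915 = 1.015083
N(d₁) = 0.908405,  N(d₂) = 0.844967,  e^(−rT) = 0.862815
E₀ = V₀·N(d₁) − D·e^(−rT)·N(d₂)
   = 410.2414·0.908405 − 328.2313·0.862815·0.844967 = 133.368235
B₀ = V₀ − E₀ = 410.2414 − 133.368235 = 276.873165

B0=276.8732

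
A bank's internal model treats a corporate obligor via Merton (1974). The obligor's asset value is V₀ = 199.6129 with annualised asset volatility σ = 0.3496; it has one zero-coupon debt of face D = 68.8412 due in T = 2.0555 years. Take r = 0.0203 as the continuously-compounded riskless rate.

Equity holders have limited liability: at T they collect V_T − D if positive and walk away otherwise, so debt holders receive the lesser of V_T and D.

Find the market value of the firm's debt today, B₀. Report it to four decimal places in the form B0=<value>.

d₁ = [ln(V₀/D) + (r + σ²/2)T] / (σ√T)
   = [ln(199.6129/68.8412) + (0.0203 + 0.5·0.3496²)·2.0555] / (0.3496·√2.0555)
   = [1.064578 + 0.167338] / 0.501222 = 2.457825
d₂ = d₁ − σ√T = 2.457825 − 0.501222 = 1.956603
N(d₁) = 0.993011,  N(d₂) = 0.974803,  e^(−rT) = 0.959132
E₀ = V₀·N(d₁) − D·e^(−rT)·N(d₂)
   = 199.6129·0.993011 − 68.8412·0.959132·0.974803 = 133.853708
B₀ = V₀ − E₀ = 199.6129 − 133.853708 = 65.759192

B0=65.7592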